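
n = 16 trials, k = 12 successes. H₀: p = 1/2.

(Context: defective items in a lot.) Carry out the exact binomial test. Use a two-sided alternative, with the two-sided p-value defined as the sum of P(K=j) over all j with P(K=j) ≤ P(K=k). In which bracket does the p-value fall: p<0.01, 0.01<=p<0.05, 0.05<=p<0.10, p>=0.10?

p-value bracket: 0.05<=p<0.10

Exact binomial: n=16, k=12, p₀=1/2=0.5000
P(X=j) = C(n,j)·p₀^j·(1−p₀)^(n−j); p = Σ P(X=j) over j with P(X=j) ≤ P(X=12)
p-value (two-sided) = 0.07681
→ bracket: 0.05<=p<0.10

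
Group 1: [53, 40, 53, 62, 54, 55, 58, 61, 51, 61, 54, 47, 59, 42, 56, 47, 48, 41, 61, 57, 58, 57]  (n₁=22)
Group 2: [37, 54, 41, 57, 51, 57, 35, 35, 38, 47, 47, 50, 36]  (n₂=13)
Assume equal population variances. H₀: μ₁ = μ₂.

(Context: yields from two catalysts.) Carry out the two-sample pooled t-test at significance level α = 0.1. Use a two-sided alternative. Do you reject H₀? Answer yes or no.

reject H₀: yes

x̄₁=53.409, s₁=6.681, n₁=22
x̄₂=45.000, s₂=8.406, n₂=13
s_p² = [21·6.681² + 12·8.406²]/33 = 54.1006
SE = √(s_p²·(1/22+1/13)) = 2.5731
t = (53.409−45.000)/2.5731 = 3.2681
df = 33
p-value (two-sided) = 0.00253
At α=0.1: p < α → reject H₀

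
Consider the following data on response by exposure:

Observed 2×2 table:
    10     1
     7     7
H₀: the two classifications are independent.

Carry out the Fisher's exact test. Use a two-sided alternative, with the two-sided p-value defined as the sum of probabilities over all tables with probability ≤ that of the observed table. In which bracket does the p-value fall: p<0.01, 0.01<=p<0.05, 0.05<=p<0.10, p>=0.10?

Margins: r₁=11, r₂=14, c₁=17, c₂=8, n=25
p_obs = C(11,10)·C(14,7)/C(25,17); sum pmf over tables with pmf ≤ p_obs
p-value (two-sided) = 0.04211
→ bracket: 0.01<=p<0.05

p-value bracket: 0.01<=p<0.05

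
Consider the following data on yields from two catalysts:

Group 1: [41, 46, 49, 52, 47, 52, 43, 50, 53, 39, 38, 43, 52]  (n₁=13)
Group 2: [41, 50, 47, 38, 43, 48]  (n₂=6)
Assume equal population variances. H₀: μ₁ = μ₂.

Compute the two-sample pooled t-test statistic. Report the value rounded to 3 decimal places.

x̄₁=46.538, s₁=5.285, n₁=13
x̄₂=44.500, s₂=4.593, n₂=6
s_p² = [12·5.285² + 5·4.593²]/17 = 25.9253
SE = √(s_p²·(1/13+1/6)) = 2.5130
t = (46.538−44.500)/2.5130 = 0.8112
df = 17

test statistic = 0.811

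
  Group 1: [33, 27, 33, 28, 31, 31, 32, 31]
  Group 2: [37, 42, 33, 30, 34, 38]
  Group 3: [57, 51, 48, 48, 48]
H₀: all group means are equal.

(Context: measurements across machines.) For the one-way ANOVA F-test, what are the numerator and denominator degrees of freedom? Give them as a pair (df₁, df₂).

degrees of freedom = [2, 16]

k = 3 groups, N = 19 total
df = (k−1, N−k) = (3−1, 19−3) = (2, 16)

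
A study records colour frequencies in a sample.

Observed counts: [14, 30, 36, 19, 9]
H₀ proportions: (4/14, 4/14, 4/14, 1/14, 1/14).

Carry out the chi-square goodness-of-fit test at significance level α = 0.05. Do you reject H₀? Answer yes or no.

reject H₀: yes

n = 108; E_i = n·p_i = [30.86, 30.86, 30.86, 7.71, 7.71]
χ² = (14−30.86)²/30.86 + (30−30.86)²/30.86 + (36−30.86)²/30.86 + (19−7.71)²/7.71 + (9−7.71)²/7.71 = 26.8148
df = 4
p-value (upper-tail) = 0.00002
At α=0.05: p < α → reject H₀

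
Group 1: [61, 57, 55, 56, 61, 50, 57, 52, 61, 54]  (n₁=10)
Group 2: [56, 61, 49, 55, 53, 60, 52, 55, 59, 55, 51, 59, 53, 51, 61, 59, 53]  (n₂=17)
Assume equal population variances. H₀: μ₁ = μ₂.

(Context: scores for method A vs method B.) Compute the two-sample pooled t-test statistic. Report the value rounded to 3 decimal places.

x̄₁=56.400, s₁=3.836, n₁=10
x̄₂=55.412, s₂=3.809, n₂=17
s_p² = [9·3.836² + 16·3.809²]/25 = 14.5807
SE = √(s_p²·(1/10+1/17)) = 1.5218
t = (56.400−55.412)/1.5218 = 0.6494
df = 25

test statistic = 0.649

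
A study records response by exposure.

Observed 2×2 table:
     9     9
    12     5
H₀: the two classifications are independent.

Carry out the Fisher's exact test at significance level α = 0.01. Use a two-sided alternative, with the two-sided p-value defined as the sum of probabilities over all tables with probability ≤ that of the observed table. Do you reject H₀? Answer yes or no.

Margins: r₁=18, r₂=17, c₁=21, c₂=14, n=35
p_obs = C(18,9)·C(17,12)/C(35,21); sum pmf over tables with pmf ≤ p_obs
p-value (two-sided) = 0.30527
At α=0.01: p ≥ α → fail to reject H₀

reject H₀: no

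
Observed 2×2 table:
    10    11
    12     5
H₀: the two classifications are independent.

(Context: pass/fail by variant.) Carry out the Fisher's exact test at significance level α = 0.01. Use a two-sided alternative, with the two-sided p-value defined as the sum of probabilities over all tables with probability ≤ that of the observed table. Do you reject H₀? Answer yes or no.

Margins: r₁=21, r₂=17, c₁=22, c₂=16, n=38
p_obs = C(21,10)·C(17,12)/C(38,22); sum pmf over tables with pmf ≤ p_obs
p-value (two-sided) = 0.19716
At α=0.01: p ≥ α → fail to reject H₀

reject H₀: no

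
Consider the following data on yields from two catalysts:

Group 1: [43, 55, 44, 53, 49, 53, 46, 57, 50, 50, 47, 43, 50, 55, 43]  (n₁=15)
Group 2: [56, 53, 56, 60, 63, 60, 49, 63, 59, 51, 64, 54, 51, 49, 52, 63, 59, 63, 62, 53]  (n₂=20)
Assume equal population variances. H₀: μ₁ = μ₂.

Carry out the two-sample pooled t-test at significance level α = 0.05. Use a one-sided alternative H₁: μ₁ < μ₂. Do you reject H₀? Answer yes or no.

reject H₀: yes

x̄₁=49.200, s₁=4.754, n₁=15
x̄₂=57.000, s₂=5.191, n₂=20
s_p² = [14·4.754² + 19·5.191²]/33 = 25.1030
SE = √(s_p²·(1/15+1/20)) = 1.7113
t = (49.200−57.000)/1.7113 = -4.5578
df = 33
p-value (one-sided, H₁ less) = 0.00003
At α=0.05: p < α → reject H₀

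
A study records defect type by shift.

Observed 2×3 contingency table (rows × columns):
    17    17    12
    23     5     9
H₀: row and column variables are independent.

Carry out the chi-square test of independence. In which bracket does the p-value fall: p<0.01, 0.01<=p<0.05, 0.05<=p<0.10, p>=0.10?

p-value bracket: 0.01<=p<0.05

Row totals [46, 37], col totals [40, 22, 21], n=83
χ² = (17−22.17)²/22.17 + (17−12.19)²/12.19 + (12−11.64)²/11.64 + (23−17.83)²/17.83 + (5−9.81)²/9.81 + (9−9.36)²/9.36 = 6.9802
df = 2
p-value (upper-tail) = 0.03050
→ bracket: 0.01<=p<0.05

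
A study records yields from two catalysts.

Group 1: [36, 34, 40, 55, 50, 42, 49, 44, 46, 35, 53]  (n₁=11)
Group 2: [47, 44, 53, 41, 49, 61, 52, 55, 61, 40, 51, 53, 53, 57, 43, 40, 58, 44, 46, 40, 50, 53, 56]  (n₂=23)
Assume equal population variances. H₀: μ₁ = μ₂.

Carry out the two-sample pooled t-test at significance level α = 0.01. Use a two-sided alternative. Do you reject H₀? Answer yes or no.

reject H₀: no

x̄₁=44.000, s₁=7.294, n₁=11
x̄₂=49.870, s₂=6.690, n₂=23
s_p² = [10·7.294² + 22·6.690²]/32 = 47.3940
SE = √(s_p²·(1/11+1/23)) = 2.5237
t = (44.000−49.870)/2.5237 = -2.3258
df = 32
p-value (two-sided) = 0.02653
At α=0.01: p ≥ α → fail to reject H₀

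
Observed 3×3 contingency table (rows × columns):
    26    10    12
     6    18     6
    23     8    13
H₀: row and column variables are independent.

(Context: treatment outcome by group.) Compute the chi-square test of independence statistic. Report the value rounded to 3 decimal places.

Row totals [48, 30, 44], col totals [55, 36, 31], n=122
χ² = (26−21.64)²/21.64 + (10−14.16)²/14.16 + (12−12.20)²/12.20 + (6−13.52)²/13.52 + (18−8.85)²/8.85 + (6−7.62)²/7.62 + (23−19.84)²/19.84 + (8−12.98)²/12.98 + (13−11.18)²/11.18 = 18.8042
df = 4

test statistic = 18.804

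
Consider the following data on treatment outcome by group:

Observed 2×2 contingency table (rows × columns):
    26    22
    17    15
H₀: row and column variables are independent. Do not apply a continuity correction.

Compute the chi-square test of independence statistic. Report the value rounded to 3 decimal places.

test statistic = 0.008

Row totals [48, 32], col totals [43, 37], n=80
χ² = (26−25.80)²/25.80 + (22−22.20)²/22.20 + (17−17.20)²/17.20 + (15−14.80)²/14.80 = 0.0084
df = 1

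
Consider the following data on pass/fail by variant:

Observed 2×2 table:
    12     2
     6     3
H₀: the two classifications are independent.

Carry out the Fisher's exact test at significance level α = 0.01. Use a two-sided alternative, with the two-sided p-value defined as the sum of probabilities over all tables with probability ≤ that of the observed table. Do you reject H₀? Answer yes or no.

Margins: r₁=14, r₂=9, c₁=18, c₂=5, n=23
p_obs = C(14,12)·C(9,6)/C(23,18); sum pmf over tables with pmf ≤ p_obs
p-value (two-sided) = 0.34283
At α=0.01: p ≥ α → fail to reject H₀

reject H₀: no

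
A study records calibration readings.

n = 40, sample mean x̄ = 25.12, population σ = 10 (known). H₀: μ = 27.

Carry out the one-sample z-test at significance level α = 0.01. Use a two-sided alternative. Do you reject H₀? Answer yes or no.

SE = σ/√n = 10/√40 = 1.5811
z = (x̄−μ₀)/SE = (25.12−27)/1.5811 = -1.1890
p-value (two-sided) = 0.23443
At α=0.01: p ≥ α → fail to reject H₀

reject H₀: no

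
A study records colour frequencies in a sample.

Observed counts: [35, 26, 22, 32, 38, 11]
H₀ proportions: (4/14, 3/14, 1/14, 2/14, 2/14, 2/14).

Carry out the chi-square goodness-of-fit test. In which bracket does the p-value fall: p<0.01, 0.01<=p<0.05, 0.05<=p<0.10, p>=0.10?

n = 164; E_i = n·p_i = [46.86, 35.14, 11.71, 23.43, 23.43, 23.43]
χ² = (35−46.86)²/46.86 + (26−35.14)²/35.14 + (22−11.71)²/11.71 + (32−23.43)²/23.43 + (38−23.43)²/23.43 + (11−23.43)²/23.43 = 33.2022
df = 5
p-value (upper-tail) = 0.00000
→ bracket: p<0.01

p-value bracket: p<0.01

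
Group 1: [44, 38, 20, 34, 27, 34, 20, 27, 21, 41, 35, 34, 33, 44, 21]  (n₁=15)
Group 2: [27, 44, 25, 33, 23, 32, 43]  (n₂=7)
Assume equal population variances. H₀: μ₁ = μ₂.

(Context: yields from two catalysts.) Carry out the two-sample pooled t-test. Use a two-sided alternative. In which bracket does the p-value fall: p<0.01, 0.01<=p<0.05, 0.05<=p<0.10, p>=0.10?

p-value bracket: p>=0.10

x̄₁=31.533, s₁=8.467, n₁=15
x̄₂=32.429, s₂=8.364, n₂=7
s_p² = [14·8.467² + 6·8.364²]/20 = 71.1724
SE = √(s_p²·(1/15+1/7)) = 3.8616
t = (31.533−32.429)/3.8616 = -0.2318
df = 20
p-value (two-sided) = 0.81903
→ bracket: p>=0.10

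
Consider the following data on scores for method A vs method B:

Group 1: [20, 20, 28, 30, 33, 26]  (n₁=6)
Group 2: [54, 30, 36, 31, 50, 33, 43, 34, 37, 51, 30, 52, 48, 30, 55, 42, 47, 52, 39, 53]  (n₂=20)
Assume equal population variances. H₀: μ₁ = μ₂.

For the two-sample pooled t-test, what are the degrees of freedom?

degrees of freedom = 24

df = n₁ + n₂ − 2 = 6 + 20 − 2 = 24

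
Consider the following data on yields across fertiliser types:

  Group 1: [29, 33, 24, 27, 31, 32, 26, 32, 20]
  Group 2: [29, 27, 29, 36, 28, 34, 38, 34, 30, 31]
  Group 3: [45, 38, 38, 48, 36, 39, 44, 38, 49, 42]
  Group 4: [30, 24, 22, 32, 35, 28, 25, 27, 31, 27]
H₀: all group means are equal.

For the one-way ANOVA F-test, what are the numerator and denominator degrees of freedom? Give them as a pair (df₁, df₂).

k = 4 groups, N = 39 total
df = (k−1, N−k) = (4−1, 39−4) = (3, 35)

degrees of freedom = [3, 35]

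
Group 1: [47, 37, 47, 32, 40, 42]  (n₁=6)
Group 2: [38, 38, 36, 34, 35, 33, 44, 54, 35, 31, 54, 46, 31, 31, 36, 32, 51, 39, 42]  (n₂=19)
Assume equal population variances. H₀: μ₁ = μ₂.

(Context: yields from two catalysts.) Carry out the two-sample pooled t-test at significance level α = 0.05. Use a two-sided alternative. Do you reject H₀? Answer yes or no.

reject H₀: no

x̄₁=40.833, s₁=5.845, n₁=6
x̄₂=38.947, s₂=7.568, n₂=19
s_p² = [5·5.845² + 18·7.568²]/23 = 52.2513
SE = √(s_p²·(1/6+1/19)) = 3.3851
t = (40.833−38.947)/3.3851 = 0.5571
df = 23
p-value (two-sided) = 0.58281
At α=0.05: p ≥ α → fail to reject H₀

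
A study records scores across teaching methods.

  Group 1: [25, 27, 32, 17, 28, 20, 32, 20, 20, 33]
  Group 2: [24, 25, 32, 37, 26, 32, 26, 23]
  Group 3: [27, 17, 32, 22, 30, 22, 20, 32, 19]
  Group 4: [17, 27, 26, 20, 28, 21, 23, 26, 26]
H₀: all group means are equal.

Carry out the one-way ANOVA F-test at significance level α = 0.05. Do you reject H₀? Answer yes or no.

reject H₀: no

Group means [25.40, 28.12, 24.56, 23.78], grand mean 25.389
SSB = Σnᵢ(x̄ᵢ−x̄)² = 89.503; SSW = ΣΣ(x−x̄ᵢ)² = 863.053
MSB = 89.503/3 = 29.8343; MSW = 863.053/32 = 26.9704
F = MSB/MSW = 1.1062
df = (3, 32)
p-value (upper-tail) = 0.36097
At α=0.05: p ≥ α → fail to reject H₀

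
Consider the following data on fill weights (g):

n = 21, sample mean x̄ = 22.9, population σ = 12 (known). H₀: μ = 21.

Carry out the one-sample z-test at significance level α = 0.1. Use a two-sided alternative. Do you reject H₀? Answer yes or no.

SE = σ/√n = 12/√21 = 2.6186
z = (x̄−μ₀)/SE = (22.9−21)/2.6186 = 0.7256
p-value (two-sided) = 0.46810
At α=0.1: p ≥ α → fail to reject H₀

reject H₀: no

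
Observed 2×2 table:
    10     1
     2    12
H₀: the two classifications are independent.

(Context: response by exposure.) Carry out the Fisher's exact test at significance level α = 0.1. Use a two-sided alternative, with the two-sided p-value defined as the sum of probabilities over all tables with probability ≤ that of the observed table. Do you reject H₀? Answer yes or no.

reject H₀: yes

Margins: r₁=11, r₂=14, c₁=12, c₂=13, n=25
p_obs = C(11,10)·C(14,2)/C(25,12); sum pmf over tables with pmf ≤ p_obs
p-value (two-sided) = 0.00021
At α=0.1: p < α → reject H₀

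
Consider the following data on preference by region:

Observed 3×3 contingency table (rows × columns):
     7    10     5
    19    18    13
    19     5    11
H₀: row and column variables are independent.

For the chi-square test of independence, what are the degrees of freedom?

df = (r−1)(c−1) = (3−1)·(3−1) = 4

degrees of freedom = 4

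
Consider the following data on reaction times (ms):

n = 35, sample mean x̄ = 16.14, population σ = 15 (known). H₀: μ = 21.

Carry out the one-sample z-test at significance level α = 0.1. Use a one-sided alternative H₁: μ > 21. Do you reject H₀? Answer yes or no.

SE = σ/√n = 15/√35 = 2.5355
z = (x̄−μ₀)/SE = (16.14−21)/2.5355 = -1.9168
p-value (one-sided, H₁ greater) = 0.97237
At α=0.1: p ≥ α → fail to reject H₀

reject H₀: no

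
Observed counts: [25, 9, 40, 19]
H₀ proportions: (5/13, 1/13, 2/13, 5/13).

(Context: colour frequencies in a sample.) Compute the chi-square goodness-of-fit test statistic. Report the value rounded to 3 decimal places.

n = 93; E_i = n·p_i = [35.77, 7.15, 14.31, 35.77]
χ² = (25−35.77)²/35.77 + (9−7.15)²/7.15 + (40−14.31)²/14.31 + (19−35.77)²/35.77 = 57.7161
df = 3

test statistic = 57.716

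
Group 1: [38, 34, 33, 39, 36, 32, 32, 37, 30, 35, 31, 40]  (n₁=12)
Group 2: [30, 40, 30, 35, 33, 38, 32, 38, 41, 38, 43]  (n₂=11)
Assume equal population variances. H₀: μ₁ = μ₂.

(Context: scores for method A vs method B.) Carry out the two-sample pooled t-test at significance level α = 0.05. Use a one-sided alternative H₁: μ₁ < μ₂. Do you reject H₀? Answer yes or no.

x̄₁=34.750, s₁=3.279, n₁=12
x̄₂=36.182, s₂=4.468, n₂=11
s_p² = [11·3.279² + 10·4.468²]/21 = 15.1374
SE = √(s_p²·(1/12+1/11)) = 1.6241
t = (34.750−36.182)/1.6241 = -0.8816
df = 21
p-value (one-sided, H₁ less) = 0.19398
At α=0.05: p ≥ α → fail to reject H₀

reject H₀: no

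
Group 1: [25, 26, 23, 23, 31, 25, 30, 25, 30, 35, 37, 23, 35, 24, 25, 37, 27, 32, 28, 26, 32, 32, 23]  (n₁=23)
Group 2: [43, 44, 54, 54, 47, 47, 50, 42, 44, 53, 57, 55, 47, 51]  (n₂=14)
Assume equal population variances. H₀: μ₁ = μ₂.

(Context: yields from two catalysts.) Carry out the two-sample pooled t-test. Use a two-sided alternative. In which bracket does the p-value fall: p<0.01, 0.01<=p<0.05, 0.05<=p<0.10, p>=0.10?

x̄₁=28.435, s₁=4.679, n₁=23
x̄₂=49.143, s₂=4.944, n₂=14
s_p² = [22·4.679² + 13·4.944²]/35 = 22.8390
SE = √(s_p²·(1/23+1/14)) = 1.6200
t = (28.435−49.143)/1.6200 = -12.7829
df = 35
p-value (two-sided) = 0.00000
→ bracket: p<0.01

p-value bracket: p<0.01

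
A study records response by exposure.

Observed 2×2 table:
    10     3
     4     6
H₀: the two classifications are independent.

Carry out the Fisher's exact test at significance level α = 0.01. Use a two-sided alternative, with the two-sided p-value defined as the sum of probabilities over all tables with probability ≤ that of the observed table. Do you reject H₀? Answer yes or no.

reject H₀: no

Margins: r₁=13, r₂=10, c₁=14, c₂=9, n=23
p_obs = C(13,10)·C(10,4)/C(23,14); sum pmf over tables with pmf ≤ p_obs
p-value (two-sided) = 0.10230
At α=0.01: p ≥ α → fail to reject H₀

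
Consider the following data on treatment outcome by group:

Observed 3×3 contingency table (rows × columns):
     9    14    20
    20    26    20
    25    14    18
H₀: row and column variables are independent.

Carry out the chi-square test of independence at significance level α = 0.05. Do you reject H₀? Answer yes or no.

Row totals [43, 66, 57], col totals [54, 54, 58], n=166
χ² = (9−13.99)²/13.99 + (14−13.99)²/13.99 + (20−15.02)²/15.02 + (20−21.47)²/21.47 + (26−21.47)²/21.47 + (20−23.06)²/23.06 + (25−18.54)²/18.54 + (14−18.54)²/18.54 + (18−19.92)²/19.92 = 8.4353
df = 4
p-value (upper-tail) = 0.07687
At α=0.05: p ≥ α → fail to reject H₀

reject H₀: no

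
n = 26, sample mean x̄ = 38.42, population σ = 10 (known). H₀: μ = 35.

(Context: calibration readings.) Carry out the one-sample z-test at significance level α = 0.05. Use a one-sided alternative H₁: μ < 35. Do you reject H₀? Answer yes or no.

reject H₀: no

SE = σ/√n = 10/√26 = 1.9612
z = (x̄−μ₀)/SE = (38.42−35)/1.9612 = 1.7439
p-value (one-sided, H₁ less) = 0.95941
At α=0.05: p ≥ α → fail to reject H₀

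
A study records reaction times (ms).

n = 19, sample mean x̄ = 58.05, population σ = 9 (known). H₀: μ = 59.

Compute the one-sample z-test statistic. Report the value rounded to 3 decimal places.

test statistic = -0.460

SE = σ/√n = 9/√19 = 2.0647
z = (x̄−μ₀)/SE = (58.05−59)/2.0647 = -0.4601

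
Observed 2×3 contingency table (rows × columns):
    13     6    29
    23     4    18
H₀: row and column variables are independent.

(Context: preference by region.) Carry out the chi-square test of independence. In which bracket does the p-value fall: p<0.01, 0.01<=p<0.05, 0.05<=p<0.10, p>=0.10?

p-value bracket: 0.05<=p<0.10

Row totals [48, 45], col totals [36, 10, 47], n=93
χ² = (13−18.58)²/18.58 + (6−5.16)²/5.16 + (29−24.26)²/24.26 + (23−17.42)²/17.42 + (4−4.84)²/4.84 + (18−22.74)²/22.74 = 5.6614
df = 2
p-value (upper-tail) = 0.05897
→ bracket: 0.05<=p<0.10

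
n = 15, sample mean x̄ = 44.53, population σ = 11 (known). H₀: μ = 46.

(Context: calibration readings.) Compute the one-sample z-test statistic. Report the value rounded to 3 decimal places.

test statistic = -0.518

SE = σ/√n = 11/√15 = 2.8402
z = (x̄−μ₀)/SE = (44.53−46)/2.8402 = -0.5176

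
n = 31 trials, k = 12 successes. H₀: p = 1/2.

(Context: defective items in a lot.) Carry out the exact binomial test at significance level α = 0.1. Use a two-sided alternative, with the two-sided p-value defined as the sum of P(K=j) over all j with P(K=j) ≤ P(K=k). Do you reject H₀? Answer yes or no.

Exact binomial: n=31, k=12, p₀=1/2=0.5000
P(X=j) = C(n,j)·p₀^j·(1−p₀)^(n−j); p = Σ P(X=j) over j with P(X=j) ≤ P(X=12)
p-value (two-sided) = 0.28104
At α=0.1: p ≥ α → fail to reject H₀

reject H₀: no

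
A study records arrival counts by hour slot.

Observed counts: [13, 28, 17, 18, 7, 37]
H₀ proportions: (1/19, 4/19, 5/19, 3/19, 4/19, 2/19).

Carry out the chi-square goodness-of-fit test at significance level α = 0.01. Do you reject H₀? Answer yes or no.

n = 120; E_i = n·p_i = [6.32, 25.26, 31.58, 18.95, 25.26, 12.63]
χ² = (13−6.32)²/6.32 + (28−25.26)²/25.26 + (17−31.58)²/31.58 + (18−18.95)²/18.95 + (7−25.26)²/25.26 + (37−12.63)²/12.63 = 74.3621
df = 5
p-value (upper-tail) = 0.00000
At α=0.01: p < α → reject H₀

reject H₀: yes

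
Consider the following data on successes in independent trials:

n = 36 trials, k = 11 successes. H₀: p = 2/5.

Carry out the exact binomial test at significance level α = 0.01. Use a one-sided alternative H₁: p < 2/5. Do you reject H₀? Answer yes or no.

reject H₀: no

Exact binomial: n=36, k=11, p₀=2/5=0.4000
P(X≤11) from Σ C(n,i)·p₀^i·(1−p₀)^(n−i)
p-value (one-sided, H₁ less) = 0.16201
At α=0.01: p ≥ α → fail to reject H₀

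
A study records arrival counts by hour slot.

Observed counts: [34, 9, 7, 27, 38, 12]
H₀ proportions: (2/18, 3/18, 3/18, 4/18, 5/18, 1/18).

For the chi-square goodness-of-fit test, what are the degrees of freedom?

df = k − 1 = 6 − 1 = 5

degrees of freedom = 5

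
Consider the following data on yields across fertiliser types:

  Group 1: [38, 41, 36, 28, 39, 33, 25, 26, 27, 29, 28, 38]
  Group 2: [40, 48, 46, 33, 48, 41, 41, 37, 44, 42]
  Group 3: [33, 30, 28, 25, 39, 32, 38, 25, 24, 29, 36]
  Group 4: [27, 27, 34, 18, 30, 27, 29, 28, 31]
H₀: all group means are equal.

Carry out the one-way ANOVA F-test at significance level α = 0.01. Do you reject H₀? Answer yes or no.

Group means [32.33, 42.00, 30.82, 27.89], grand mean 33.286
SSB = Σnᵢ(x̄ᵢ−x̄)² = 1099.380; SSW = ΣΣ(x−x̄ᵢ)² = 1003.192
MSB = 1099.380/3 = 366.4598; MSW = 1003.192/38 = 26.3998
F = MSB/MSW = 13.8812
df = (3, 38)
p-value (upper-tail) = 0.00000
At α=0.01: p < α → reject H₀

reject H₀: yes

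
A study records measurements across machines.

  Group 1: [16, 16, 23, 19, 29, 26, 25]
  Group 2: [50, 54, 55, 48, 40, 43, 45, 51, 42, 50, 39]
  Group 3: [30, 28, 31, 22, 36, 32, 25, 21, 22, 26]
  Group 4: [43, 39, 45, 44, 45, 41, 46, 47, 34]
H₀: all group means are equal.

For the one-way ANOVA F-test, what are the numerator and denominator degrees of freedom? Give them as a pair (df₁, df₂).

k = 4 groups, N = 37 total
df = (k−1, N−k) = (4−1, 37−4) = (3, 33)

degrees of freedom = [3, 33]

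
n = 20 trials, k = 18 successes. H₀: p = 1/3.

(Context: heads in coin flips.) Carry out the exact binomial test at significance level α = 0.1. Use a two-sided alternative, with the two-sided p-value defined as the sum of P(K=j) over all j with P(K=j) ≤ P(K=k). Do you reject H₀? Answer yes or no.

reject H₀: yes

Exact binomial: n=20, k=18, p₀=1/3=0.3333
P(X=j) = C(n,j)·p₀^j·(1−p₀)^(n−j); p = Σ P(X=j) over j with P(X=j) ≤ P(X=18)
p-value (two-sided) = 0.00000
At α=0.1: p < α → reject H₀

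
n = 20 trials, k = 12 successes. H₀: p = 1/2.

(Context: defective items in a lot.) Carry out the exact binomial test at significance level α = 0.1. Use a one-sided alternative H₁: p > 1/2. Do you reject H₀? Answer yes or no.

Exact binomial: n=20, k=12, p₀=1/2=0.5000
P(X≥12) from Σ C(n,i)·p₀^i·(1−p₀)^(n−i)
p-value (one-sided, H₁ greater) = 0.25172
At α=0.1: p ≥ α → fail to reject H₀

reject H₀: no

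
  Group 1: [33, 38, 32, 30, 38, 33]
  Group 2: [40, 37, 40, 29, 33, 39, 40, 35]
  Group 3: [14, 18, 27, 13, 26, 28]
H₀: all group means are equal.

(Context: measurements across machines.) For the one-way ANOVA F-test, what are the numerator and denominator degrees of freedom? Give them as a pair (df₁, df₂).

degrees of freedom = [2, 17]

k = 3 groups, N = 20 total
df = (k−1, N−k) = (3−1, 20−3) = (2, 17)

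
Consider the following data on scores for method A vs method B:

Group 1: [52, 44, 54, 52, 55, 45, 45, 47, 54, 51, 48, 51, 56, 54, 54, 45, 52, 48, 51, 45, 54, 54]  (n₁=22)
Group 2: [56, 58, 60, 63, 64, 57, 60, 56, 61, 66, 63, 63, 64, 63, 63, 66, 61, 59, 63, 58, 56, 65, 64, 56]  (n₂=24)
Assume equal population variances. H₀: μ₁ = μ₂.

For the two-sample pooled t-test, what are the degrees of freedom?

df = n₁ + n₂ − 2 = 22 + 24 − 2 = 44

degrees of freedom = 44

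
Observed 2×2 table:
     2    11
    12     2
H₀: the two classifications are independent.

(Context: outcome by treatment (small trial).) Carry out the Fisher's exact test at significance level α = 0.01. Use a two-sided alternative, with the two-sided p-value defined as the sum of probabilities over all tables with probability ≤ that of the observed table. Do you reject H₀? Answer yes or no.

reject H₀: yes

Margins: r₁=13, r₂=14, c₁=14, c₂=13, n=27
p_obs = C(13,2)·C(14,12)/C(27,14); sum pmf over tables with pmf ≤ p_obs
p-value (two-sided) = 0.00042
At α=0.01: p < α → reject H₀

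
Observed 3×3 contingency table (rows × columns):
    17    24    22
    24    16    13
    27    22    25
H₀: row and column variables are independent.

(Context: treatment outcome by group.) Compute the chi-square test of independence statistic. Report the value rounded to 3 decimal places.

Row totals [63, 53, 74], col totals [68, 62, 60], n=190
χ² = (17−22.55)²/22.55 + (24−20.56)²/20.56 + (22−19.89)²/19.89 + (24−18.97)²/18.97 + (16−17.29)²/17.29 + (13−16.74)²/16.74 + (27−26.48)²/26.48 + (22−24.15)²/24.15 + (25−23.37)²/23.37 = 4.7448
df = 4

test statistic = 4.745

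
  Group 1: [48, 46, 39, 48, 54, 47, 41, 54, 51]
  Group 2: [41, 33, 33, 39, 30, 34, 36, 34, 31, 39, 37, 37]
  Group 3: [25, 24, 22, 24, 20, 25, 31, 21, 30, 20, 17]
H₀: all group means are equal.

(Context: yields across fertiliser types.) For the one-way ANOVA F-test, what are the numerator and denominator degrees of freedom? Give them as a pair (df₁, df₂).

degrees of freedom = [2, 29]

k = 3 groups, N = 32 total
df = (k−1, N−k) = (3−1, 32−3) = (2, 29)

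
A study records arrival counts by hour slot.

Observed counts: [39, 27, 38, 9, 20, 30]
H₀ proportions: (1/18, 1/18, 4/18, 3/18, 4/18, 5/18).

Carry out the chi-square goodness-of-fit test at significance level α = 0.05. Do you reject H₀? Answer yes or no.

n = 163; E_i = n·p_i = [9.06, 9.06, 36.22, 27.17, 36.22, 45.28]
χ² = (39−9.06)²/9.06 + (27−9.06)²/9.06 + (38−36.22)²/36.22 + (9−27.17)²/27.17 + (20−36.22)²/36.22 + (30−45.28)²/45.28 = 159.2331
df = 5
p-value (upper-tail) = 0.00000
At α=0.05: p < α → reject H₀

reject H₀: yes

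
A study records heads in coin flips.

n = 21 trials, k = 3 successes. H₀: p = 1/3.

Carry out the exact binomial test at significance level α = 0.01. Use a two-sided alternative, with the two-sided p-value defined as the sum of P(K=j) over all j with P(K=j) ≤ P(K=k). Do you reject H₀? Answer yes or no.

Exact binomial: n=21, k=3, p₀=1/3=0.3333
P(X=j) = C(n,j)·p₀^j·(1−p₀)^(n−j); p = Σ P(X=j) over j with P(X=j) ≤ P(X=3)
p-value (two-sided) = 0.06736
At α=0.01: p ≥ α → fail to reject H₀

reject H₀: no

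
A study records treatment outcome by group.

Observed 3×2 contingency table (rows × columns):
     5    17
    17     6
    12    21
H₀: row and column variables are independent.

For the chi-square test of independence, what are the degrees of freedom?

df = (r−1)(c−1) = (3−1)·(2−1) = 2

degrees of freedom = 2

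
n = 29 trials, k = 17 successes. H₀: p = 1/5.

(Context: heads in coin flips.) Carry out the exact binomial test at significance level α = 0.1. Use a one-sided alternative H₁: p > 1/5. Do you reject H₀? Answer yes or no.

reject H₀: yes

Exact binomial: n=29, k=17, p₀=1/5=0.2000
P(X≥17) from Σ C(n,i)·p₀^i·(1−p₀)^(n−i)
p-value (one-sided, H₁ greater) = 0.00001
At α=0.1: p < α → reject H₀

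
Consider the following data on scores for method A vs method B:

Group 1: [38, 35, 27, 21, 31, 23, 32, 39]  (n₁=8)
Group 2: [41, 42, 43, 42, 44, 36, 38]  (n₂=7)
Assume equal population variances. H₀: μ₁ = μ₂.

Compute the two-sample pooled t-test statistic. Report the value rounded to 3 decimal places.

test statistic = -3.720

x̄₁=30.750, s₁=6.649, n₁=8
x̄₂=40.857, s₂=2.854, n₂=7
s_p² = [7·6.649² + 6·2.854²]/13 = 27.5659
SE = √(s_p²·(1/8+1/7)) = 2.7173
t = (30.750−40.857)/2.7173 = -3.7196
df = 13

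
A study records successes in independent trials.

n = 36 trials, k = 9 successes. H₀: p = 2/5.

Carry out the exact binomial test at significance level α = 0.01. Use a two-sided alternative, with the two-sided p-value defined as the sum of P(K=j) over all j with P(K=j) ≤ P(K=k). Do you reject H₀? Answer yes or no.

reject H₀: no

Exact binomial: n=36, k=9, p₀=2/5=0.4000
P(X=j) = C(n,j)·p₀^j·(1−p₀)^(n−j); p = Σ P(X=j) over j with P(X=j) ≤ P(X=9)
p-value (two-sided) = 0.08754
At α=0.01: p ≥ α → fail to reject H₀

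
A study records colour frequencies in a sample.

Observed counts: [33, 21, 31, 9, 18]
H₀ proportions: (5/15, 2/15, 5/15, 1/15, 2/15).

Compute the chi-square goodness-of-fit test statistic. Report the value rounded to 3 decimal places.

test statistic = 4.987

n = 112; E_i = n·p_i = [37.33, 14.93, 37.33, 7.47, 14.93]
χ² = (33−37.33)²/37.33 + (21−14.93)²/14.93 + (31−37.33)²/37.33 + (9−7.47)²/7.47 + (18−14.93)²/14.93 = 4.9866
df = 4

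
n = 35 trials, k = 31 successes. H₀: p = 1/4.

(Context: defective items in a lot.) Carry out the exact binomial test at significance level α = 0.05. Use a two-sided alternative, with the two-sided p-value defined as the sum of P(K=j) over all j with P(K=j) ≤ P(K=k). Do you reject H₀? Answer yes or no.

reject H₀: yes

Exact binomial: n=35, k=31, p₀=1/4=0.2500
P(X=j) = C(n,j)·p₀^j·(1−p₀)^(n−j); p = Σ P(X=j) over j with P(X=j) ≤ P(X=31)
p-value (two-sided) = 0.00000
At α=0.05: p < α → reject H₀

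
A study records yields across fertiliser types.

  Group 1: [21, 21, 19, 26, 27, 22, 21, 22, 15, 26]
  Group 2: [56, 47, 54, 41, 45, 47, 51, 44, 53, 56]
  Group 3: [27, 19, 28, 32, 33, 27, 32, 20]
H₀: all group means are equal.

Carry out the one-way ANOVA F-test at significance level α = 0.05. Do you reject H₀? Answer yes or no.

reject H₀: yes

Group means [22.00, 49.40, 27.25], grand mean 33.286
SSB = Σnᵢ(x̄ᵢ−x̄)² = 4161.814; SSW = ΣΣ(x−x̄ᵢ)² = 571.900
MSB = 4161.814/2 = 2080.9071; MSW = 571.900/25 = 22.8760
F = MSB/MSW = 90.9646
df = (2, 25)
p-value (upper-tail) = 0.00000
At α=0.05: p < α → reject H₀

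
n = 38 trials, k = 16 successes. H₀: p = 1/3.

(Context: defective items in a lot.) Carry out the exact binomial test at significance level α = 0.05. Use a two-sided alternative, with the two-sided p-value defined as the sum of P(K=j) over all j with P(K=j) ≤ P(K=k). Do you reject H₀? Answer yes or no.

reject H₀: no

Exact binomial: n=38, k=16, p₀=1/3=0.3333
P(X=j) = C(n,j)·p₀^j·(1−p₀)^(n−j); p = Σ P(X=j) over j with P(X=j) ≤ P(X=16)
p-value (two-sided) = 0.30132
At α=0.05: p ≥ α → fail to reject H₀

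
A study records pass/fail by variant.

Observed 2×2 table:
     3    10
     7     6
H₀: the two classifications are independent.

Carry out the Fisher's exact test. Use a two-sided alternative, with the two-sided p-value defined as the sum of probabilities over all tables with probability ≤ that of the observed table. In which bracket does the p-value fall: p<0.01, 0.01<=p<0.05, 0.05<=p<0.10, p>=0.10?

p-value bracket: p>=0.10

Margins: r₁=13, r₂=13, c₁=10, c₂=16, n=26
p_obs = C(13,3)·C(13,7)/C(26,10); sum pmf over tables with pmf ≤ p_obs
p-value (two-sided) = 0.22619
→ bracket: p>=0.10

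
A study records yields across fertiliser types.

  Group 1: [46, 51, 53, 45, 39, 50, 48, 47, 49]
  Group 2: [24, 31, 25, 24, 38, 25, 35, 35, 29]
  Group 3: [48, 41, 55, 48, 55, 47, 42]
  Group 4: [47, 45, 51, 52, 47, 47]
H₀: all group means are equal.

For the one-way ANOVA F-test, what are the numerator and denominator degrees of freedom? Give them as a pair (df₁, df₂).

degrees of freedom = [3, 27]

k = 4 groups, N = 31 total
df = (k−1, N−k) = (4−1, 31−4) = (3, 27)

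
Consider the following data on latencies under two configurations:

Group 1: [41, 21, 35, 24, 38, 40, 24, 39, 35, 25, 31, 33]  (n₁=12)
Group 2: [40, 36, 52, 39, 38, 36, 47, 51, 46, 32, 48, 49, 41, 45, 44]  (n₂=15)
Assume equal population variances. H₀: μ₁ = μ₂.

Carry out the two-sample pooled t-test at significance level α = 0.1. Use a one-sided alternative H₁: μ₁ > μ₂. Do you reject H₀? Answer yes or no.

x̄₁=32.167, s₁=7.056, n₁=12
x̄₂=42.933, s₂=6.029, n₂=15
s_p² = [11·7.056² + 14·6.029²]/25 = 42.2640
SE = √(s_p²·(1/12+1/15)) = 2.5179
t = (32.167−42.933)/2.5179 = -4.2761
df = 25
p-value (one-sided, H₁ greater) = 0.99988
At α=0.1: p ≥ α → fail to reject H₀

reject H₀: no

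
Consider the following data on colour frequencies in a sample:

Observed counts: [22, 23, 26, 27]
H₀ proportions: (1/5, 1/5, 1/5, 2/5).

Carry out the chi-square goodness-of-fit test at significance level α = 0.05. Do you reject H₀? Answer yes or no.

n = 98; E_i = n·p_i = [19.60, 19.60, 19.60, 39.20]
χ² = (22−19.60)²/19.60 + (23−19.60)²/19.60 + (26−19.60)²/19.60 + (27−39.20)²/39.20 = 6.7704
df = 3
p-value (upper-tail) = 0.07959
At α=0.05: p ≥ α → fail to reject H₀

reject H₀: no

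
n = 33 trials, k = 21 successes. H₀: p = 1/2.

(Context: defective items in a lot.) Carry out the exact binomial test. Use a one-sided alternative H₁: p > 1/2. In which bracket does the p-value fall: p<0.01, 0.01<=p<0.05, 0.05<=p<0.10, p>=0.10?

p-value bracket: 0.05<=p<0.10

Exact binomial: n=33, k=21, p₀=1/2=0.5000
P(X≥21) from Σ C(n,i)·p₀^i·(1−p₀)^(n−i)
p-value (one-sided, H₁ greater) = 0.08138
→ bracket: 0.05<=p<0.10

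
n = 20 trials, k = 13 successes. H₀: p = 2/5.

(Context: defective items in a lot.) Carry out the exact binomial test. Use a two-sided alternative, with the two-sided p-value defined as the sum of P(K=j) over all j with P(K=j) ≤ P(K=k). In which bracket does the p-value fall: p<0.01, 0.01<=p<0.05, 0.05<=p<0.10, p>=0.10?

p-value bracket: 0.01<=p<0.05

Exact binomial: n=20, k=13, p₀=2/5=0.4000
P(X=j) = C(n,j)·p₀^j·(1−p₀)^(n−j); p = Σ P(X=j) over j with P(X=j) ≤ P(X=13)
p-value (two-sided) = 0.03699
→ bracket: 0.01<=p<0.05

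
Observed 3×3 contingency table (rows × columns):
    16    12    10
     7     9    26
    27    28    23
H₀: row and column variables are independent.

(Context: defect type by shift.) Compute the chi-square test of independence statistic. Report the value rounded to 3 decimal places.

Row totals [38, 42, 78], col totals [50, 49, 59], n=158
χ² = (16−12.03)²/12.03 + (12−11.78)²/11.78 + (10−14.19)²/14.19 + (7−13.29)²/13.29 + (9−13.03)²/13.03 + (26−15.68)²/15.68 + (27−24.68)²/24.68 + (28−24.19)²/24.19 + (23−29.13)²/29.13 = 15.6689
df = 4

test statistic = 15.669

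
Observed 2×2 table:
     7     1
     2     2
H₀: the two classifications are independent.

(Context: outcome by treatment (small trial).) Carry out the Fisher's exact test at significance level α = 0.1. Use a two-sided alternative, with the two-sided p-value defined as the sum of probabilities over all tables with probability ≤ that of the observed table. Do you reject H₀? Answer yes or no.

reject H₀: no

Margins: r₁=8, r₂=4, c₁=9, c₂=3, n=12
p_obs = C(8,7)·C(4,2)/C(12,9); sum pmf over tables with pmf ≤ p_obs
p-value (two-sided) = 0.23636
At α=0.1: p ≥ α → fail to reject H₀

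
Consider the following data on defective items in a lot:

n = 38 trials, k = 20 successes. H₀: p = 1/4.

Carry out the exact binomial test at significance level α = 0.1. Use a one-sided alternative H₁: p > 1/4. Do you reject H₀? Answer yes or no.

Exact binomial: n=38, k=20, p₀=1/4=0.2500
P(X≥20) from Σ C(n,i)·p₀^i·(1−p₀)^(n−i)
p-value (one-sided, H₁ greater) = 0.00024
At α=0.1: p < α → reject H₀

reject H₀: yes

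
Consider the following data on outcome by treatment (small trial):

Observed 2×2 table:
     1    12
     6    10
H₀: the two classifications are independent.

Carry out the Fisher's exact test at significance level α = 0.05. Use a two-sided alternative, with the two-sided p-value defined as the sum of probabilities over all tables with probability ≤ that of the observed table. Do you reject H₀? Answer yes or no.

Margins: r₁=13, r₂=16, c₁=7, c₂=22, n=29
p_obs = C(13,1)·C(16,6)/C(29,7); sum pmf over tables with pmf ≤ p_obs
p-value (two-sided) = 0.09272
At α=0.05: p ≥ α → fail to reject H₀

reject H₀: no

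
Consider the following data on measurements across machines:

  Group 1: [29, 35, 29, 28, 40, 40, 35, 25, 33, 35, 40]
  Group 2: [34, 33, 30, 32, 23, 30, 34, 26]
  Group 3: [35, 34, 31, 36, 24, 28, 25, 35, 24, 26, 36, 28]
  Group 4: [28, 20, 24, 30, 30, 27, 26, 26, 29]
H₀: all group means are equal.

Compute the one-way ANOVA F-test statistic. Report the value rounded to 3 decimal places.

Group means [33.55, 30.25, 30.17, 26.67], grand mean 30.325
SSB = Σnᵢ(x̄ᵢ−x̄)² = 234.881; SSW = ΣΣ(x−x̄ᵢ)² = 727.894
MSB = 234.881/3 = 78.2937; MSW = 727.894/36 = 20.2193
F = MSB/MSW = 3.8722
df = (3, 36)

test statistic = 3.872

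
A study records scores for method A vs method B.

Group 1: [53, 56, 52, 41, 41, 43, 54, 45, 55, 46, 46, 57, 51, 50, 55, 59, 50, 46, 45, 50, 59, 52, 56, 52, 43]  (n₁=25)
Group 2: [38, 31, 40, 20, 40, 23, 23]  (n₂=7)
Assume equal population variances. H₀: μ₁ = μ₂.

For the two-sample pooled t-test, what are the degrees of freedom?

df = n₁ + n₂ − 2 = 25 + 7 − 2 = 30

degrees of freedom = 30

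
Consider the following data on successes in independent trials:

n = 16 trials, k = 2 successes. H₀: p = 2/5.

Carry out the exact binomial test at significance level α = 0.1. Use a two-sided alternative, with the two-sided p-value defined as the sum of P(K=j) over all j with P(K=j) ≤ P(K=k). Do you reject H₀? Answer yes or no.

reject H₀: yes

Exact binomial: n=16, k=2, p₀=2/5=0.4000
P(X=j) = C(n,j)·p₀^j·(1−p₀)^(n−j); p = Σ P(X=j) over j with P(X=j) ≤ P(X=2)
p-value (two-sided) = 0.03748
At α=0.1: p < α → reject H₀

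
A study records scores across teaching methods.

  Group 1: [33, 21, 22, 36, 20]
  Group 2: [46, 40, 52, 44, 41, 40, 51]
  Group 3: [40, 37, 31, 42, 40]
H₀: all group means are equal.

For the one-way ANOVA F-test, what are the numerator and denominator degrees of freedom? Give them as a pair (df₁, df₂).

degrees of freedom = [2, 14]

k = 3 groups, N = 17 total
df = (k−1, N−k) = (3−1, 17−3) = (2, 14)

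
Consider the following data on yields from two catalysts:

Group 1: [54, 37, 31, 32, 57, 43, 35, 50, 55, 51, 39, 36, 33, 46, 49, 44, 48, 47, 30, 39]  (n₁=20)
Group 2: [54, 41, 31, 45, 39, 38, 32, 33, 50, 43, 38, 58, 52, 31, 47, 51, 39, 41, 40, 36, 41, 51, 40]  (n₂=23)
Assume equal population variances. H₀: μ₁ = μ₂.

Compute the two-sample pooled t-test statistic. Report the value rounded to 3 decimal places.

x̄₁=42.800, s₁=8.508, n₁=20
x̄₂=42.217, s₂=7.627, n₂=23
s_p² = [19·8.508² + 22·7.627²]/41 = 64.7589
SE = √(s_p²·(1/20+1/23)) = 2.4604
t = (42.800−42.217)/2.4604 = 0.2368
df = 41

test statistic = 0.237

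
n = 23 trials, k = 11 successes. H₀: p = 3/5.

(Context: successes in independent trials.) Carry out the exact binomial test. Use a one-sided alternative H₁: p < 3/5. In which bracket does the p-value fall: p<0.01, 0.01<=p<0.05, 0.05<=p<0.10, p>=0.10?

p-value bracket: p>=0.10

Exact binomial: n=23, k=11, p₀=3/5=0.6000
P(X≤11) from Σ C(n,i)·p₀^i·(1−p₀)^(n−i)
p-value (one-sided, H₁ less) = 0.16364
→ bracket: p>=0.10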